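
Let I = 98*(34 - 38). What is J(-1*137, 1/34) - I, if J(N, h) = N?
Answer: 255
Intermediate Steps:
I = -392 (I = 98*(-4) = -392)
J(-1*137, 1/34) - I = -1*137 - 1*(-392) = -137 + 392 = 255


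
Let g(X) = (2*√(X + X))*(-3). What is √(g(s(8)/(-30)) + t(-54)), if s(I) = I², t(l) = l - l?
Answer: 4*3^(¼)*5^(¾)*√(-I)/5 ≈ 2.4893 - 2.4893*I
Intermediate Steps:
t(l) = 0
g(X) = -6*√2*√X (g(X) = (2*√(2*X))*(-3) = (2*(√2*√X))*(-3) = (2*√2*√X)*(-3) = -6*√2*√X)
√(g(s(8)/(-30)) + t(-54)) = √(-6*√2*√(8²/(-30)) + 0) = √(-6*√2*√(64*(-1/30)) + 0) = √(-6*√2*√(-32/15) + 0) = √(-6*√2*4*I*√30/15 + 0) = √(-16*I*√15/5 + 0) = √(-16*I*√15/5) = 4*3^(¼)*5^(¾)*√(-I)/5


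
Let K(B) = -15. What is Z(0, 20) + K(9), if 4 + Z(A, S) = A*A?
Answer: -19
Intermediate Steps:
Z(A, S) = -4 + A² (Z(A, S) = -4 + A*A = -4 + A²)
Z(0, 20) + K(9) = (-4 + 0²) - 15 = (-4 + 0) - 15 = -4 - 15 = -19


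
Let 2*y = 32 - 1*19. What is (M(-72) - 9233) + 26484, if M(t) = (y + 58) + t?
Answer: 34487/2 ≈ 17244.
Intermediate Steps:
y = 13/2 (y = (32 - 1*19)/2 = (32 - 19)/2 = (½)*13 = 13/2 ≈ 6.5000)
M(t) = 129/2 + t (M(t) = (13/2 + 58) + t = 129/2 + t)
(M(-72) - 9233) + 26484 = ((129/2 - 72) - 9233) + 26484 = (-15/2 - 9233) + 26484 = -18481/2 + 26484 = 34487/2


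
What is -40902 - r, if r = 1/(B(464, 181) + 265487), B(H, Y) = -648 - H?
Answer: -10813466251/264375 ≈ -40902.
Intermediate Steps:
r = 1/264375 (r = 1/((-648 - 1*464) + 265487) = 1/((-648 - 464) + 265487) = 1/(-1112 + 265487) = 1/264375 ≈ 3.7825e-6)
-40902 - r = -40902 - 1*1/264375 = -40902 - 1/264375 = -10813466251/264375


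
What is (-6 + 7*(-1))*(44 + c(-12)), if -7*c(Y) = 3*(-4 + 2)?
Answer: -4082/7 ≈ -583.14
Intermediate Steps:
c(Y) = 6/7 (c(Y) = -3*(-4 + 2)/7 = -3*(-2)/7 = -⅐*(-6) = 6/7)
(-6 + 7*(-1))*(44 + c(-12)) = (-6 + 7*(-1))*(44 + 6/7) = (-6 - 7)*(314/7) = -13*314/7 = -4082/7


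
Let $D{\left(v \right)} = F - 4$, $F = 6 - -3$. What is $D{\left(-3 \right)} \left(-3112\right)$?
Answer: $-15560$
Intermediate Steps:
$F = 9$ ($F = 6 + 3 = 9$)
$D{\left(v \right)} = 5$ ($D{\left(v \right)} = 9 - 4 = 5$)
$D{\left(-3 \right)} \left(-3112\right) = 5 \left(-3112\right) = -15560$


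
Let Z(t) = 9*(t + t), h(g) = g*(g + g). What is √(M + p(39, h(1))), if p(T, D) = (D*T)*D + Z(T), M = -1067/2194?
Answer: √4127758690/2194 ≈ 29.283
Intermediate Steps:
h(g) = 2*g² (h(g) = g*(2*g) = 2*g²)
M = -1067/2194 (M = -1067*1/2194 = -1067/2194 ≈ -0.48633)
Z(t) = 18*t (Z(t) = 9*(2*t) = 18*t)
p(T, D) = 18*T + T*D² (p(T, D) = (D*T)*D + 18*T = T*D² + 18*T = 18*T + T*D²)
√(M + p(39, h(1))) = √(-1067/2194 + 39*(18 + (2*1²)²)) = √(-1067/2194 + 39*(18 + (2*1)²)) = √(-1067/2194 + 39*(18 + 2²)) = √(-1067/2194 + 39*(18 + 4)) = √(-1067/2194 + 39*22) = √(-1067/2194 + 858) = √(1881385/2194) = √4127758690/2194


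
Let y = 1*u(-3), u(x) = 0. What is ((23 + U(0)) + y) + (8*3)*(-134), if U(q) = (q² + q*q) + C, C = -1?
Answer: -3194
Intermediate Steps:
U(q) = -1 + 2*q² (U(q) = (q² + q*q) - 1 = (q² + q²) - 1 = 2*q² - 1 = -1 + 2*q²)
y = 0 (y = 1*0 = 0)
((23 + U(0)) + y) + (8*3)*(-134) = ((23 + (-1 + 2*0²)) + 0) + (8*3)*(-134) = ((23 + (-1 + 2*0)) + 0) + 24*(-134) = ((23 + (-1 + 0)) + 0) - 3216 = ((23 - 1) + 0) - 3216 = (22 + 0) - 3216 = 22 - 3216 = -3194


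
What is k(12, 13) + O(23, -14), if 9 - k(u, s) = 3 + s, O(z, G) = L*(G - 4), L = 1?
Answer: -25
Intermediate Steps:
O(z, G) = -4 + G (O(z, G) = 1*(G - 4) = 1*(-4 + G) = -4 + G)
k(u, s) = 6 - s (k(u, s) = 9 - (3 + s) = 9 + (-3 - s) = 6 - s)
k(12, 13) + O(23, -14) = (6 - 1*13) + (-4 - 14) = (6 - 13) - 18 = -7 - 18 = -25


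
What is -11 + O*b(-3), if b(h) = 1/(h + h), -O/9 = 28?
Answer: 31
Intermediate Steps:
O = -252 (O = -9*28 = -252)
b(h) = 1/(2*h)
-11 + O*b(-3) = -11 - 126/(-3) = -11 - 126*(-1)/3 = -11 - 252*(-⅙) = -11 + 42 = 31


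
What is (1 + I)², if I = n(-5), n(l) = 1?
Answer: 4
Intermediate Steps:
I = 1
(1 + I)² = (1 + 1)² = 2² = 4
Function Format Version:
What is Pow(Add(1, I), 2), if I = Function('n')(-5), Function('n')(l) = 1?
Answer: 4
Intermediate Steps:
I = 1
Pow(Add(1, I), 2) = Pow(Add(1, 1), 2) = Pow(2, 2) = 4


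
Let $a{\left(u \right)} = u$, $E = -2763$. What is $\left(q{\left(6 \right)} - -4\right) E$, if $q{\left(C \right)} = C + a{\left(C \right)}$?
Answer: $-44208$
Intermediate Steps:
$q{\left(C \right)} = 2 C$ ($q{\left(C \right)} = C + C = 2 C$)
$\left(q{\left(6 \right)} - -4\right) E = \left(2 \cdot 6 - -4\right) \left(-2763\right) = \left(12 + 4\right) \left(-2763\right) = 16 \left(-2763\right) = -44208$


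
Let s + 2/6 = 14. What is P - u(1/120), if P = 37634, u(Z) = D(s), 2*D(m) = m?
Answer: 225763/6 ≈ 37627.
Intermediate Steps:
s = 41/3 (s = -⅓ + 14 = 41/3 ≈ 13.667)
D(m) = m/2
u(Z) = 41/6 (u(Z) = (½)*(41/3) = 41/6)
P - u(1/120) = 37634 - 1*41/6 = 37634 - 41/6 = 225763/6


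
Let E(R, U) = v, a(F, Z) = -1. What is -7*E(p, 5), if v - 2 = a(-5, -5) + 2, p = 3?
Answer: -21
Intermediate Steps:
v = 3 (v = 2 + (-1 + 2) = 2 + 1 = 3)
E(R, U) = 3
-7*E(p, 5) = -7*3 = -21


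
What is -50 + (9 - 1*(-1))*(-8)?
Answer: -130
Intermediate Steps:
-50 + (9 - 1*(-1))*(-8) = -50 + (9 + 1)*(-8) = -50 + 10*(-8) = -50 - 80 = -130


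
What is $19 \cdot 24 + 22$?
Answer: $478$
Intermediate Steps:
$19 \cdot 24 + 22 = 456 + 22 = 478$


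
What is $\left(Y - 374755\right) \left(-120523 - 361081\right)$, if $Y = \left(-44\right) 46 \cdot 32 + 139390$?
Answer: $144545253332$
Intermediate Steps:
$Y = 74622$ ($Y = \left(-2024\right) 32 + 139390 = -64768 + 139390 = 74622$)
$\left(Y - 374755\right) \left(-120523 - 361081\right) = \left(74622 - 374755\right) \left(-120523 - 361081\right) = \left(-300133\right) \left(-481604\right) = 144545253332$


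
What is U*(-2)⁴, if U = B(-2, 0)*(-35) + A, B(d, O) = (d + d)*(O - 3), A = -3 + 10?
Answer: -6608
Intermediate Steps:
A = 7
B(d, O) = 2*d*(-3 + O) (B(d, O) = (2*d)*(-3 + O) = 2*d*(-3 + O))
U = -413 (U = (2*(-2)*(-3 + 0))*(-35) + 7 = (2*(-2)*(-3))*(-35) + 7 = 12*(-35) + 7 = -420 + 7 = -413)
U*(-2)⁴ = -413*(-2)⁴ = -413*16 = -6608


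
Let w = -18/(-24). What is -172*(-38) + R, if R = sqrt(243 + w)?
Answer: 6536 + 5*sqrt(39)/2 ≈ 6551.6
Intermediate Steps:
w = 3/4 (w = -18*(-1/24) = 3/4 ≈ 0.75000)
R = 5*sqrt(39)/2 (R = sqrt(243 + 3/4) = sqrt(975/4) = 5*sqrt(39)/2 ≈ 15.612)
-172*(-38) + R = -172*(-38) + 5*sqrt(39)/2 = 6536 + 5*sqrt(39)/2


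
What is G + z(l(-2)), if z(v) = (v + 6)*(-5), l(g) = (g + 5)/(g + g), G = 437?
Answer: 1643/4 ≈ 410.75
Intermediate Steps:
l(g) = (5 + g)/(2*g) (l(g) = (5 + g)/((2*g)) = (5 + g)*(1/(2*g)) = (5 + g)/(2*g))
z(v) = -30 - 5*v (z(v) = (6 + v)*(-5) = -30 - 5*v)
G + z(l(-2)) = 437 + (-30 - 5*(5 - 2)/(2*(-2))) = 437 + (-30 - 5*(-1)*3/(2*2)) = 437 + (-30 - 5*(-¾)) = 437 + (-30 + 15/4) = 437 - 105/4 = 1643/4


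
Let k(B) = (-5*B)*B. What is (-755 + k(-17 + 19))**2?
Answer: 600625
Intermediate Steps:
k(B) = -5*B**2
(-755 + k(-17 + 19))**2 = (-755 - 5*(-17 + 19)**2)**2 = (-755 - 5*2**2)**2 = (-755 - 5*4)**2 = (-755 - 20)**2 = (-775)**2 = 600625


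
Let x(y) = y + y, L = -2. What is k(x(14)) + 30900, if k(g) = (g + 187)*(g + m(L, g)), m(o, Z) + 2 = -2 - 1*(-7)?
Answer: 37565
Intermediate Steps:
m(o, Z) = 3 (m(o, Z) = -2 + (-2 - 1*(-7)) = -2 + (-2 + 7) = -2 + 5 = 3)
x(y) = 2*y
k(g) = (3 + g)*(187 + g) (k(g) = (g + 187)*(g + 3) = (187 + g)*(3 + g) = (3 + g)*(187 + g))
k(x(14)) + 30900 = (561 + (2*14)² + 190*(2*14)) + 30900 = (561 + 28² + 190*28) + 30900 = (561 + 784 + 5320) + 30900 = 6665 + 30900 = 37565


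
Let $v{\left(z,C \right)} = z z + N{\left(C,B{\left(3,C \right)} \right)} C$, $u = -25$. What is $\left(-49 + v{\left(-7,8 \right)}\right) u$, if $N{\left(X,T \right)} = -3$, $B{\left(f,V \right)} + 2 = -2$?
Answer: $600$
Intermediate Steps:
$B{\left(f,V \right)} = -4$ ($B{\left(f,V \right)} = -2 - 2 = -4$)
$v{\left(z,C \right)} = z^{2} - 3 C$ ($v{\left(z,C \right)} = z z - 3 C = z^{2} - 3 C$)
$\left(-49 + v{\left(-7,8 \right)}\right) u = \left(-49 + \left(\left(-7\right)^{2} - 24\right)\right) \left(-25\right) = \left(-49 + \left(49 - 24\right)\right) \left(-25\right) = \left(-49 + 25\right) \left(-25\right) = \left(-24\right) \left(-25\right) = 600$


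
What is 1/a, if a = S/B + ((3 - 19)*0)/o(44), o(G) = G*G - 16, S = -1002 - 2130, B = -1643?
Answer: 1643/3132 ≈ 0.52458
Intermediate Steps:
S = -3132
o(G) = -16 + G**2 (o(G) = G**2 - 16 = -16 + G**2)
a = 3132/1643 (a = -3132/(-1643) + ((3 - 19)*0)/(-16 + 44**2) = -3132*(-1/1643) + (-16*0)/(-16 + 1936) = 3132/1643 + 0/1920 = 3132/1643 + 0*(1/1920) = 3132/1643 + 0 = 3132/1643 ≈ 1.9063)
1/a = 1/(3132/1643) = 1643/3132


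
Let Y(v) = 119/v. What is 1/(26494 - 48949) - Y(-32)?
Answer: 2672113/718560 ≈ 3.7187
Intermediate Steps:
1/(26494 - 48949) - Y(-32) = 1/(26494 - 48949) - 119/(-32) = 1/(-22455) - 119*(-1)/32 = -1/22455 - 1*(-119/32) = -1/22455 + 119/32 = 2672113/718560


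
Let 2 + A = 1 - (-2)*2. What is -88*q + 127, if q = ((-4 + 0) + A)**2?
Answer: 39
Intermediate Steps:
A = 3 (A = -2 + (1 - (-2)*2) = -2 + (1 - 1*(-4)) = -2 + (1 + 4) = -2 + 5 = 3)
q = 1 (q = ((-4 + 0) + 3)**2 = (-4 + 3)**2 = (-1)**2 = 1)
-88*q + 127 = -88*1 + 127 = -88 + 127 = 39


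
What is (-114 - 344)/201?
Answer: -458/201 ≈ -2.2786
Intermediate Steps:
(-114 - 344)/201 = (1/201)*(-458) = -458/201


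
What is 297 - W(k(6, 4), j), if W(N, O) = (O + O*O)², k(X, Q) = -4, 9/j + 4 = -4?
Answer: 1216431/4096 ≈ 296.98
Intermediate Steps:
j = -9/8 (j = 9/(-4 - 4) = 9/(-8) = 9*(-⅛) = -9/8 ≈ -1.1250)
W(N, O) = (O + O²)²
297 - W(k(6, 4), j) = 297 - (-9/8)²*(1 - 9/8)² = 297 - 81*(-⅛)²/64 = 297 - 81/(64*64) = 297 - 1*81/4096 = 297 - 81/4096 = 1216431/4096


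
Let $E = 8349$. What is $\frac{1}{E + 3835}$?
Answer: $\frac{1}{12184} \approx 8.2075 \cdot 10^{-5}$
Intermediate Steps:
$\frac{1}{E + 3835} = \frac{1}{8349 + 3835} = \frac{1}{12184}$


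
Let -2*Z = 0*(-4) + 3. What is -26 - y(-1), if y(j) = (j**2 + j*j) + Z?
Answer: -53/2 ≈ -26.500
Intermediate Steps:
Z = -3/2 (Z = -(0*(-4) + 3)/2 = -(0 + 3)/2 = -1/2*3 = -3/2 ≈ -1.5000)
y(j) = -3/2 + 2*j**2 (y(j) = (j**2 + j*j) - 3/2 = (j**2 + j**2) - 3/2 = 2*j**2 - 3/2 = -3/2 + 2*j**2)
-26 - y(-1) = -26 - (-3/2 + 2*(-1)**2) = -26 - (-3/2 + 2*1) = -26 - (-3/2 + 2) = -26 - 1*1/2 = -26 - 1/2 = -53/2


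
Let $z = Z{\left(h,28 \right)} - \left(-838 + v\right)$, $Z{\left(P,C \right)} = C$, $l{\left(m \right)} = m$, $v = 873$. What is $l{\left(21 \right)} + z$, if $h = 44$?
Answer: $14$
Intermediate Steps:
$z = -7$ ($z = 28 - \left(-838 + 873\right) = 28 - 35 = -7$)
$l{\left(21 \right)} + z = 21 - 7 = 14$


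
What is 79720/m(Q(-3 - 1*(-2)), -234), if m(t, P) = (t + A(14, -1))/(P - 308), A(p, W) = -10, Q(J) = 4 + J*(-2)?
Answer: 10802060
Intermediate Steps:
Q(J) = 4 - 2*J
m(t, P) = (-10 + t)/(-308 + P) (m(t, P) = (t - 10)/(P - 308) = (-10 + t)/(-308 + P))
79720/m(Q(-3 - 1*(-2)), -234) = 79720/(((-10 + (4 - 2*(-3 - 1*(-2))))/(-308 - 234))) = 79720/(((-10 + (4 - 2*(-3 + 2)))/(-542))) = 79720/((-(-10 + (4 - 2*(-1)))/542)) = 79720/((-(-10 + (4 + 2))/542)) = 79720/((-(-10 + 6)/542)) = 79720/((-1/542*(-4))) = 79720/(2/271) = 79720*(271/2) = 10802060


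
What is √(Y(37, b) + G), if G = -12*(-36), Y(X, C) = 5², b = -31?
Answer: √457 ≈ 21.378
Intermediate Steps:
Y(X, C) = 25
G = 432
√(Y(37, b) + G) = √(25 + 432) = √457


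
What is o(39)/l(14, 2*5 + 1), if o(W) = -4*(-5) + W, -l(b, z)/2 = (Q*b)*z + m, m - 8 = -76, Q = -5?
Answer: 59/1676 ≈ 0.035203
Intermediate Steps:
m = -68 (m = 8 - 76 = -68)
l(b, z) = 136 + 10*b*z (l(b, z) = -2*((-5*b)*z - 68) = -2*(-5*b*z - 68) = -2*(-68 - 5*b*z) = 136 + 10*b*z)
o(W) = 20 + W
o(39)/l(14, 2*5 + 1) = (20 + 39)/(136 + 10*14*(2*5 + 1)) = 59/(136 + 10*14*(10 + 1)) = 59/(136 + 10*14*11) = 59/(136 + 1540) = 59/1676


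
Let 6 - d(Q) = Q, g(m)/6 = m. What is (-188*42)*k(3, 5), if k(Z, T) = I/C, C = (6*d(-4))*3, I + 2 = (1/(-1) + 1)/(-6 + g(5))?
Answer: 1316/15 ≈ 87.733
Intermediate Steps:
g(m) = 6*m
d(Q) = 6 - Q
I = -2 (I = -2 + (1/(-1) + 1)/(-6 + 6*5) = -2 + (1*(-1) + 1)/(-6 + 30) = -2 + (-1 + 1)/24 = -2 + 0*(1/24) = -2 + 0 = -2)
C = 180 (C = (6*(6 - 1*(-4)))*3 = (6*(6 + 4))*3 = (6*10)*3 = 60*3 = 180)
k(Z, T) = -1/90 (k(Z, T) = -2/180 = -2*1/180 = -1/90)
(-188*42)*k(3, 5) = -188*42*(-1/90) = -7896*(-1/90) = 1316/15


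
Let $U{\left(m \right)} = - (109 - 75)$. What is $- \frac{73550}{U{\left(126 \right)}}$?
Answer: $\frac{36775}{17} \approx 2163.2$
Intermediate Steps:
$U{\left(m \right)} = -34$ ($U{\left(m \right)} = \left(-1\right) 34 = -34$)
$- \frac{73550}{U{\left(126 \right)}} = - \frac{73550}{-34} = \left(-73550\right) \left(- \frac{1}{34}\right) = \frac{36775}{17}$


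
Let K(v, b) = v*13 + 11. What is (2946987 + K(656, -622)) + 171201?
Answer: 3126727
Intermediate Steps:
K(v, b) = 11 + 13*v (K(v, b) = 13*v + 11 = 11 + 13*v)
(2946987 + K(656, -622)) + 171201 = (2946987 + (11 + 13*656)) + 171201 = (2946987 + (11 + 8528)) + 171201 = (2946987 + 8539) + 171201 = 2955526 + 171201 = 3126727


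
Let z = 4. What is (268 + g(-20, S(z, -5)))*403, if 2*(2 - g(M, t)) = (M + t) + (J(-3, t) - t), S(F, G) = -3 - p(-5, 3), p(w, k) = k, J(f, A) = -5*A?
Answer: 106795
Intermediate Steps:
S(F, G) = -6 (S(F, G) = -3 - 1*3 = -3 - 3 = -6)
g(M, t) = 2 - M/2 + 5*t/2 (g(M, t) = 2 - ((M + t) + (-5*t - t))/2 = 2 - ((M + t) - 6*t)/2 = 2 - (M - 5*t)/2 = 2 + (-M/2 + 5*t/2) = 2 - M/2 + 5*t/2)
(268 + g(-20, S(z, -5)))*403 = (268 + (2 - ½*(-20) + (5/2)*(-6)))*403 = (268 + (2 + 10 - 15))*403 = (268 - 3)*403 = 265*403 = 106795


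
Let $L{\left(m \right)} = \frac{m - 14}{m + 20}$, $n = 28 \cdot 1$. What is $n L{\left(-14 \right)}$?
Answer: $- \frac{392}{3} \approx -130.67$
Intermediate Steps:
$n = 28$
$L{\left(m \right)} = \frac{-14 + m}{20 + m}$
$n L{\left(-14 \right)} = 28 \frac{-14 - 14}{20 - 14} = 28 \cdot \frac{1}{6} \left(-28\right) = 28 \left(- \frac{14}{3}\right) = - \frac{392}{3}$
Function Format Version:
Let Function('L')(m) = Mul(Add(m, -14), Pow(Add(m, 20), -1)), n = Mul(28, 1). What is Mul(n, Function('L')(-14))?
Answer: Rational(-392, 3) ≈ -130.67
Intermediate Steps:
n = 28
Function('L')(m) = Mul(Pow(Add(20, m), -1), Add(-14, m)) (Function('L')(m) = Mul(Add(-14, m), Pow(Add(20, m), -1)) = Mul(Pow(Add(20, m), -1), Add(-14, m)))
Mul(n, Function('L')(-14)) = Mul(28, Mul(Pow(Add(20, -14), -1), Add(-14, -14))) = Mul(28, Mul(Pow(6, -1), -28)) = Mul(28, Mul(Rational(1, 6), -28)) = Mul(28, Rational(-14, 3)) = Rational(-392, 3)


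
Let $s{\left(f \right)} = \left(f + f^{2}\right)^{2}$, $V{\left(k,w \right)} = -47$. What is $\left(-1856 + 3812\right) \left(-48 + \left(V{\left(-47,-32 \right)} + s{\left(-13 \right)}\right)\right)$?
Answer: $47415396$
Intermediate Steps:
$\left(-1856 + 3812\right) \left(-48 + \left(V{\left(-47,-32 \right)} + s{\left(-13 \right)}\right)\right) = \left(-1856 + 3812\right) \left(-48 - \left(47 - \left(-13\right)^{2} \left(1 - 13\right)^{2}\right)\right) = 1956 \left(-48 - \left(47 - 169 \left(-12\right)^{2}\right)\right) = 1956 \left(-48 + \left(-47 + 169 \cdot 144\right)\right) = 1956 \left(-48 + \left(-47 + 24336\right)\right) = 1956 \left(-48 + 24289\right) = 1956 \cdot 24241 = 47415396$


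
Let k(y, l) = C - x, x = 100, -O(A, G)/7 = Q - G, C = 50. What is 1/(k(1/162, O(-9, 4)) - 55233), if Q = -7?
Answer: -1/55283 ≈ -1.8089e-5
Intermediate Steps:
O(A, G) = 49 + 7*G (O(A, G) = -7*(-7 - G) = 49 + 7*G)
k(y, l) = -50 (k(y, l) = 50 - 1*100 = 50 - 100 = -50)
1/(k(1/162, O(-9, 4)) - 55233) = 1/(-50 - 55233) = 1/(-55283) = -1/55283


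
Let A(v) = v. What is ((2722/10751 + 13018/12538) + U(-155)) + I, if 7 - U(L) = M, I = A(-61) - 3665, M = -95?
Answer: -244163378379/67398019 ≈ -3622.7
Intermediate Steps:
I = -3726 (I = -61 - 3665 = -3726)
U(L) = 102 (U(L) = 7 - 1*(-95) = 7 + 95 = 102)
((2722/10751 + 13018/12538) + U(-155)) + I = ((2722/10751 + 13018/12538) + 102) - 3726 = ((2722*(1/10751) + 13018*(1/12538)) + 102) - 3726 = ((2722/10751 + 6509/6269) + 102) - 3726 = (87042477/67398019 + 102) - 3726 = 6961640415/67398019 - 3726 = -244163378379/67398019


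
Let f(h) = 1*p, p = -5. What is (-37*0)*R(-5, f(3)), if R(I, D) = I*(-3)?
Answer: 0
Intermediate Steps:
f(h) = -5 (f(h) = 1*(-5) = -5)
R(I, D) = -3*I
(-37*0)*R(-5, f(3)) = (-37*0)*(-3*(-5)) = 0*15 = 0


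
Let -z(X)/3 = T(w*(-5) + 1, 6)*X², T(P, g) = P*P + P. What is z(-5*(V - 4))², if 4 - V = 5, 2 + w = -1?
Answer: 260100000000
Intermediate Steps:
w = -3 (w = -2 - 1 = -3)
V = -1 (V = 4 - 1*5 = 4 - 5 = -1)
T(P, g) = P + P² (T(P, g) = P² + P = P + P²)
z(X) = -816*X² (z(X) = -3*(-3*(-5) + 1)*(1 + (-3*(-5) + 1))*X² = -3*(15 + 1)*(1 + (15 + 1))*X² = -3*16*(1 + 16)*X² = -3*16*17*X² = -816*X²)
z(-5*(V - 4))² = (-816*25*(-1 - 4)²)² = (-816*(-5*(-5))²)² = (-816*25²)² = (-816*625)² = (-510000)² = 260100000000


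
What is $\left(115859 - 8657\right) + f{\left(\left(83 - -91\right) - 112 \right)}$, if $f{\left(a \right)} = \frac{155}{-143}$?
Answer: $\frac{15329731}{143} \approx 1.072 \cdot 10^{5}$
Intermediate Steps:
$f{\left(a \right)} = - \frac{155}{143}$ ($f{\left(a \right)} = 155 \left(- \frac{1}{143}\right) = - \frac{155}{143}$)
$\left(115859 - 8657\right) + f{\left(\left(83 - -91\right) - 112 \right)} = \left(115859 - 8657\right) - \frac{155}{143} = 107202 - \frac{155}{143} = \frac{15329731}{143}$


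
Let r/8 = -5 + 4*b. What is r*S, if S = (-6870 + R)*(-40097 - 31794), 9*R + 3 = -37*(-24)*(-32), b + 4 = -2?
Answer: -501745693096/3 ≈ -1.6725e+11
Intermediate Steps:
b = -6 (b = -4 - 2 = -6)
R = -9473/3 (R = -⅓ + (-37*(-24)*(-32))/9 = -⅓ + (888*(-32))/9 = -⅓ + (⅑)*(-28416) = -⅓ - 9472/3 = -9473/3 ≈ -3157.7)
r = -232 (r = 8*(-5 + 4*(-6)) = 8*(-5 - 24) = 8*(-29) = -232)
S = 2162696953/3 (S = (-6870 - 9473/3)*(-40097 - 31794) = -30083/3*(-71891) = 2162696953/3 ≈ 7.2090e+8)
r*S = -232*2162696953/3 = -501745693096/3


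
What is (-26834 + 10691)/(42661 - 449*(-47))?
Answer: -16143/63764 ≈ -0.25317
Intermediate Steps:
(-26834 + 10691)/(42661 - 449*(-47)) = -16143/(42661 + 21103) = -16143/63764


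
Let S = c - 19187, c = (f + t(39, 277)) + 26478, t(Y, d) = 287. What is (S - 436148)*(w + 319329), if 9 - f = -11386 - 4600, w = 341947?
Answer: -272825945700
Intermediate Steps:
f = 15995 (f = 9 - (-11386 - 4600) = 9 - 1*(-15986) = 9 + 15986 = 15995)
c = 42760 (c = (15995 + 287) + 26478 = 16282 + 26478 = 42760)
S = 23573 (S = 42760 - 19187 = 23573)
(S - 436148)*(w + 319329) = (23573 - 436148)*(341947 + 319329) = -412575*661276 = -272825945700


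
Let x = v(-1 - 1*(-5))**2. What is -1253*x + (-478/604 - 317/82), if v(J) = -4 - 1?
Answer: -193961908/6191 ≈ -31330.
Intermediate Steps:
v(J) = -5
x = 25 (x = (-5)**2 = 25)
-1253*x + (-478/604 - 317/82) = -1253*25 + (-478/604 - 317/82) = -31325 + (-478*1/604 - 317*1/82) = -31325 + (-239/302 - 317/82) = -31325 - 28833/6191 = -193961908/6191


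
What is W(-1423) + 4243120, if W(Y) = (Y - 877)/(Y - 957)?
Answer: 504931395/119 ≈ 4.2431e+6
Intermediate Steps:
W(Y) = (-877 + Y)/(-957 + Y)
W(-1423) + 4243120 = (-877 - 1423)/(-957 - 1423) + 4243120 = -2300/(-2380) + 4243120 = -1/2380*(-2300) + 4243120 = 115/119 + 4243120 = 504931395/119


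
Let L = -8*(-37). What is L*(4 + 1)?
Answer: 1480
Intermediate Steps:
L = 296
L*(4 + 1) = 296*(4 + 1) = 296*5 = 1480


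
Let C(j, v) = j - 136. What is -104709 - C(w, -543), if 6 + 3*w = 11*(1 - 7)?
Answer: -104549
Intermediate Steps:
w = -24 (w = -2 + (11*(1 - 7))/3 = -2 + (11*(-6))/3 = -2 + (⅓)*(-66) = -2 - 22 = -24)
C(j, v) = -136 + j
-104709 - C(w, -543) = -104709 - (-136 - 24) = -104709 - 1*(-160) = -104709 + 160 = -104549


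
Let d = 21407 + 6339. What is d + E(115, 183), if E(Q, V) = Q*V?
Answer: 48791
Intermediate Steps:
d = 27746
d + E(115, 183) = 27746 + 115*183 = 27746 + 21045 = 48791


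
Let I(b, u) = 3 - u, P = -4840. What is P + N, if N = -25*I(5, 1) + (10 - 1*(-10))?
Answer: -4870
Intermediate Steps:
N = -30 (N = -25*(3 - 1*1) + (10 - 1*(-10)) = -25*(3 - 1) + (10 + 10) = -25*2 + 20 = -50 + 20 = -30)
P + N = -4840 - 30 = -4870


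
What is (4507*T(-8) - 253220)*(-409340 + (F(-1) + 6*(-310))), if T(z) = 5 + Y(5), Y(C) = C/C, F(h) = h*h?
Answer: 93004167422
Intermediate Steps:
F(h) = h**2
Y(C) = 1
T(z) = 6 (T(z) = 5 + 1 = 6)
(4507*T(-8) - 253220)*(-409340 + (F(-1) + 6*(-310))) = (4507*6 - 253220)*(-409340 + ((-1)**2 + 6*(-310))) = (27042 - 253220)*(-409340 + (1 - 1860)) = -226178*(-409340 - 1859) = -226178*(-411199) = 93004167422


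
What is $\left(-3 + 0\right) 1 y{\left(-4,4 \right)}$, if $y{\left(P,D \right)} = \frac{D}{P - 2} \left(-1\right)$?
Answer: $-2$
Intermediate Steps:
$y{\left(P,D \right)} = - \frac{D}{-2 + P}$ ($y{\left(P,D \right)} = \frac{D}{-2 + P} \left(-1\right) = - \frac{D}{-2 + P}$)
$\left(-3 + 0\right) 1 y{\left(-4,4 \right)} = \left(-3 + 0\right) 1 \left(\left(-1\right) 4 \frac{1}{-2 - 4}\right) = \left(-3\right) 1 \left(\left(-1\right) 4 \frac{1}{-6}\right) = - 3 \left(\left(-1\right) 4 \left(- \frac{1}{6}\right)\right) = \left(-3\right) \frac{2}{3} = -2$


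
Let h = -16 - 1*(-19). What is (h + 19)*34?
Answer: 748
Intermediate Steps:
h = 3 (h = -16 + 19 = 3)
(h + 19)*34 = (3 + 19)*34 = 22*34 = 748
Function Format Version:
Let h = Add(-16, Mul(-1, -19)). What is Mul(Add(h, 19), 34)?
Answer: 748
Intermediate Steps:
h = 3 (h = Add(-16, 19) = 3)
Mul(Add(h, 19), 34) = Mul(Add(3, 19), 34) = Mul(22, 34) = 748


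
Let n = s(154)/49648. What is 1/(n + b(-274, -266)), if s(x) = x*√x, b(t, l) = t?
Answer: -84423643712/23132077920555 - 955724*√154/23132077920555 ≈ -0.0036501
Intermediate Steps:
s(x) = x^(3/2)
n = 77*√154/24824 (n = 154^(3/2)/49648 = (154*√154)*(1/49648) = 77*√154/24824 ≈ 0.038493)
1/(n + b(-274, -266)) = 1/(77*√154/24824 - 274) = 1/(-274 + 77*√154/24824)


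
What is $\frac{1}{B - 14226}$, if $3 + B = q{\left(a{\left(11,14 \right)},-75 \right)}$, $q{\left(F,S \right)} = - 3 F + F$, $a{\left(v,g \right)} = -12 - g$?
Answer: $- \frac{1}{14177} \approx -7.0537 \cdot 10^{-5}$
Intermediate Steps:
$q{\left(F,S \right)} = - 2 F$
$B = 49$ ($B = -3 - 2 \left(-12 - 14\right) = -3 - -52 = -3 + 52 = 49$)
$\frac{1}{B - 14226} = \frac{1}{49 - 14226} = \frac{1}{-14177} = - \frac{1}{14177}$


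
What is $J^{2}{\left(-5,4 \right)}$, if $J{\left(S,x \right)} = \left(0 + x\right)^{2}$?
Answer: $256$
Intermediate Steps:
$J{\left(S,x \right)} = x^{2}$
$J^{2}{\left(-5,4 \right)} = \left(4^{2}\right)^{2} = 16^{2} = 256$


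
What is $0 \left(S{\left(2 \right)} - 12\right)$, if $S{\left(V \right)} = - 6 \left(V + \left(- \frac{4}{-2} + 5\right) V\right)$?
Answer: $0$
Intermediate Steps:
$S{\left(V \right)} = - 48 V$ ($S{\left(V \right)} = - 6 \left(V + \left(\left(-4\right) \left(- \frac{1}{2}\right) + 5\right) V\right) = - 6 \left(V + \left(2 + 5\right) V\right) = - 6 \left(V + 7 V\right) = - 6 \cdot 8 V = - 48 V$)
$0 \left(S{\left(2 \right)} - 12\right) = 0 \left(\left(-48\right) 2 - 12\right) = 0 \left(-96 - 12\right) = 0 \left(-108\right) = 0$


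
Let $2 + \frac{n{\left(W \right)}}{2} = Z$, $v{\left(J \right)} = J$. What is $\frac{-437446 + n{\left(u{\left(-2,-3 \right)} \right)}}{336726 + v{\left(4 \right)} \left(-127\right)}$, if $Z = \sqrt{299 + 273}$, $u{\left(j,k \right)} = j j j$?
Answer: $- \frac{218725}{168109} + \frac{2 \sqrt{143}}{168109} \approx -1.3009$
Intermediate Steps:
$u{\left(j,k \right)} = j^{3}$ ($u{\left(j,k \right)} = j^{2} j = j^{3}$)
$Z = 2 \sqrt{143}$ ($Z = \sqrt{572} = 2 \sqrt{143} \approx 23.917$)
$n{\left(W \right)} = -4 + 4 \sqrt{143}$ ($n{\left(W \right)} = -4 + 2 \cdot 2 \sqrt{143} = -4 + 4 \sqrt{143}$)
$\frac{-437446 + n{\left(u{\left(-2,-3 \right)} \right)}}{336726 + v{\left(4 \right)} \left(-127\right)} = \frac{-437446 - \left(4 - 4 \sqrt{143}\right)}{336726 + 4 \left(-127\right)} = \frac{-437450 + 4 \sqrt{143}}{336726 - 508} = \frac{-437450 + 4 \sqrt{143}}{336218} = \left(-437450 + 4 \sqrt{143}\right) \frac{1}{336218} = - \frac{218725}{168109} + \frac{2 \sqrt{143}}{168109}$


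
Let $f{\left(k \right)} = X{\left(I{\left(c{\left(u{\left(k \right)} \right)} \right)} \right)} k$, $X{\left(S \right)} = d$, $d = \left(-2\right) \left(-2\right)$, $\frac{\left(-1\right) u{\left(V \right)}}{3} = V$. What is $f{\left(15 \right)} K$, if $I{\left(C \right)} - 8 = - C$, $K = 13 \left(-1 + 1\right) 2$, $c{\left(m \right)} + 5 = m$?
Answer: $0$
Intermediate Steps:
$u{\left(V \right)} = - 3 V$
$c{\left(m \right)} = -5 + m$
$K = 0$ ($K = 13 \cdot 0 \cdot 2 = 13 \cdot 0 = 0$)
$I{\left(C \right)} = 8 - C$
$d = 4$
$X{\left(S \right)} = 4$
$f{\left(k \right)} = 4 k$
$f{\left(15 \right)} K = 4 \cdot 15 \cdot 0 = 60 \cdot 0 = 0$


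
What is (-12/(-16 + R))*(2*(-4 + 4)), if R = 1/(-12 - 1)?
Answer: 0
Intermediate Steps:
R = -1/13 (R = 1/(-13) = -1/13 ≈ -0.076923)
(-12/(-16 + R))*(2*(-4 + 4)) = (-12/(-16 - 1/13))*(2*(-4 + 4)) = (-12/(-209/13))*(2*0) = -12*(-13/209)*0 = (156/209)*0 = 0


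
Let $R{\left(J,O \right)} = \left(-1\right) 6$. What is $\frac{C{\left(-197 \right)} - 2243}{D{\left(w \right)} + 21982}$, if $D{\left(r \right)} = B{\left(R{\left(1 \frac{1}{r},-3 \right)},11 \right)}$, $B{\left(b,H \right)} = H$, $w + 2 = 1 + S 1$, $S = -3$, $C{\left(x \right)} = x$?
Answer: $- \frac{2440}{21993} \approx -0.11094$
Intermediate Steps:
$w = -4$ ($w = -2 + \left(1 - 3\right) = -2 - 2 = -4$)
$R{\left(J,O \right)} = -6$
$D{\left(r \right)} = 11$
$\frac{C{\left(-197 \right)} - 2243}{D{\left(w \right)} + 21982} = \frac{-197 - 2243}{11 + 21982} = - \frac{2440}{21993}$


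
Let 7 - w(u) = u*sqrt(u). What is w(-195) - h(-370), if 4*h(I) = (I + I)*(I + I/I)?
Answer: -68258 + 195*I*sqrt(195) ≈ -68258.0 + 2723.0*I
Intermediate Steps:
w(u) = 7 - u**(3/2) (w(u) = 7 - u*sqrt(u) = 7 - u**(3/2))
h(I) = I*(1 + I)/2 (h(I) = ((I + I)*(I + I/I))/4 = ((2*I)*(I + 1))/4 = ((2*I)*(1 + I))/4 = (2*I*(1 + I))/4 = I*(1 + I)/2)
w(-195) - h(-370) = (7 - (-195)**(3/2)) - (-370)*(1 - 370)/2 = (7 - (-195)*I*sqrt(195)) - (-370)*(-369)/2 = (7 + 195*I*sqrt(195)) - 1*68265 = (7 + 195*I*sqrt(195)) - 68265 = -68258 + 195*I*sqrt(195)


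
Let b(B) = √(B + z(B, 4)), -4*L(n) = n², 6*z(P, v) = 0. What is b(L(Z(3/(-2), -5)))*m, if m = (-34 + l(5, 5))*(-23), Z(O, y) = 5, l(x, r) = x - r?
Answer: 1955*I ≈ 1955.0*I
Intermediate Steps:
z(P, v) = 0 (z(P, v) = (⅙)*0 = 0)
L(n) = -n²/4
m = 782 (m = (-34 + (5 - 1*5))*(-23) = (-34 + (5 - 5))*(-23) = (-34 + 0)*(-23) = -34*(-23) = 782)
b(B) = √B (b(B) = √(B + 0) = √B)
b(L(Z(3/(-2), -5)))*m = √(-¼*5²)*782 = √(-¼*25)*782 = √(-25/4)*782 = (5*I/2)*782 = 1955*I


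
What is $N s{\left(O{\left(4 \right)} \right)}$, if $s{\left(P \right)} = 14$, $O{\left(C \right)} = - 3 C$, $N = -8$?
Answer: $-112$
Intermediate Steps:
$N s{\left(O{\left(4 \right)} \right)} = \left(-8\right) 14 = -112$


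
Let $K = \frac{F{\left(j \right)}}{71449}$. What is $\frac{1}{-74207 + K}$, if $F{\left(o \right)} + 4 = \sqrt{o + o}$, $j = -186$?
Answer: $- \frac{126274579132401}{9370457700747435727} - \frac{142898 i \sqrt{93}}{28111373102242307181} \approx -1.3476 \cdot 10^{-5} - 4.9021 \cdot 10^{-14} i$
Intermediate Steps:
$F{\left(o \right)} = -4 + \sqrt{2} \sqrt{o}$ ($F{\left(o \right)} = -4 + \sqrt{o + o} = -4 + \sqrt{2 o} = -4 + \sqrt{2} \sqrt{o}$)
$K = - \frac{4}{71449} + \frac{2 i \sqrt{93}}{71449}$ ($K = \frac{-4 + \sqrt{2} \sqrt{-186}}{71449} = \left(-4 + \sqrt{2} i \sqrt{186}\right) \frac{1}{71449} = \left(-4 + 2 i \sqrt{93}\right) \frac{1}{71449} = - \frac{4}{71449} + \frac{2 i \sqrt{93}}{71449} \approx -5.5984 \cdot 10^{-5} + 0.00026995 i$)
$\frac{1}{-74207 + K} = \frac{1}{-74207 - \left(\frac{4}{71449} - \frac{2 i \sqrt{93}}{71449}\right)} = \frac{1}{- \frac{5302015947}{71449} + \frac{2 i \sqrt{93}}{71449}}$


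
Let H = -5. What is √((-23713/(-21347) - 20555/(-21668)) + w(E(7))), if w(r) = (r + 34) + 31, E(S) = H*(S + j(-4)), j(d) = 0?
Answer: √1714777158629683551/231273398 ≈ 5.6621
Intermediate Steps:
E(S) = -5*S (E(S) = -5*(S + 0) = -5*S)
w(r) = 65 + r (w(r) = (34 + r) + 31 = 65 + r)
√((-23713/(-21347) - 20555/(-21668)) + w(E(7))) = √((-23713/(-21347) - 20555/(-21668)) + (65 - 5*7)) = √((-23713*(-1/21347) - 20555*(-1/21668)) + (65 - 35)) = √((23713/21347 + 20555/21668) + 30) = √(952600869/462546796 + 30) = √(14829004749/462546796) = √1714777158629683551/231273398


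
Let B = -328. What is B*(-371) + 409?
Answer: 122097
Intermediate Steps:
B*(-371) + 409 = -328*(-371) + 409 = 121688 + 409 = 122097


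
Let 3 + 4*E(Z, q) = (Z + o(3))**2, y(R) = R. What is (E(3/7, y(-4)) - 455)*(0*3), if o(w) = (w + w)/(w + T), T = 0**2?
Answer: 0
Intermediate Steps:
T = 0
o(w) = 2 (o(w) = (w + w)/(w + 0) = (2*w)/w = 2)
E(Z, q) = -3/4 + (2 + Z)**2/4 (E(Z, q) = -3/4 + (Z + 2)**2/4 = -3/4 + (2 + Z)**2/4)
(E(3/7, y(-4)) - 455)*(0*3) = ((-3/4 + (2 + 3/7)**2/4) - 455)*(0*3) = ((-3/4 + (2 + 3*(1/7))**2/4) - 455)*0 = ((-3/4 + (2 + 3/7)**2/4) - 455)*0 = ((-3/4 + (17/7)**2/4) - 455)*0 = ((-3/4 + (1/4)*(289/49)) - 455)*0 = ((-3/4 + 289/196) - 455)*0 = (71/98 - 455)*0 = -44519/98*0 = 0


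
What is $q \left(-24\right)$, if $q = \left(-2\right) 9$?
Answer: $432$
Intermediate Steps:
$q = -18$
$q \left(-24\right) = \left(-18\right) \left(-24\right) = 432$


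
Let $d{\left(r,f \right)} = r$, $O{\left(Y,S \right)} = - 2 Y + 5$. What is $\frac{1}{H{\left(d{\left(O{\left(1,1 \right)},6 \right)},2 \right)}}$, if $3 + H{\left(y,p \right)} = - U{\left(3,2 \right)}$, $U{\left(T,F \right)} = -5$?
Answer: $\frac{1}{2} \approx 0.5$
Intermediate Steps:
$O{\left(Y,S \right)} = 5 - 2 Y$
$H{\left(y,p \right)} = 2$ ($H{\left(y,p \right)} = -3 - -5 = -3 + 5 = 2$)
$\frac{1}{H{\left(d{\left(O{\left(1,1 \right)},6 \right)},2 \right)}} = \frac{1}{2}$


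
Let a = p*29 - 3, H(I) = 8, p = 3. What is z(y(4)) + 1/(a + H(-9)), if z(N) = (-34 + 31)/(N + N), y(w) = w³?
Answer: -37/2944 ≈ -0.012568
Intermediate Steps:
z(N) = -3/(2*N) (z(N) = -3*1/(2*N) = -3/(2*N))
a = 84 (a = 3*29 - 3 = 87 - 3 = 84)
z(y(4)) + 1/(a + H(-9)) = -3/(2*(4³)) + 1/(84 + 8) = -3/2/64 + 1/92 = -3/2*1/64 + 1/92 = -3/128 + 1/92 = -37/2944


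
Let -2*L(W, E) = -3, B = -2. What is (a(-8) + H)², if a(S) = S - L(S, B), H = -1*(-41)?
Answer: 3969/4 ≈ 992.25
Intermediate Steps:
L(W, E) = 3/2 (L(W, E) = -½*(-3) = 3/2)
H = 41
a(S) = -3/2 + S (a(S) = S - 1*3/2 = S - 3/2 = -3/2 + S)
(a(-8) + H)² = ((-3/2 - 8) + 41)² = (-19/2 + 41)² = (63/2)² = 3969/4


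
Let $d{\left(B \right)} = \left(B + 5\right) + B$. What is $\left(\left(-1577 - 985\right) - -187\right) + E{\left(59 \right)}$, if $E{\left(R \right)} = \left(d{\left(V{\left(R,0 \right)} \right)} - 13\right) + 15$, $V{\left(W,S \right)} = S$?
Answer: $-2368$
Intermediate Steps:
$d{\left(B \right)} = 5 + 2 B$ ($d{\left(B \right)} = \left(5 + B\right) + B = 5 + 2 B$)
$E{\left(R \right)} = 7$ ($E{\left(R \right)} = \left(\left(5 + 2 \cdot 0\right) - 13\right) + 15 = \left(\left(5 + 0\right) - 13\right) + 15 = \left(5 - 13\right) + 15 = -8 + 15 = 7$)
$\left(\left(-1577 - 985\right) - -187\right) + E{\left(59 \right)} = \left(\left(-1577 - 985\right) - -187\right) + 7 = \left(\left(-1577 - 985\right) + 187\right) + 7 = \left(-2562 + 187\right) + 7 = -2375 + 7 = -2368$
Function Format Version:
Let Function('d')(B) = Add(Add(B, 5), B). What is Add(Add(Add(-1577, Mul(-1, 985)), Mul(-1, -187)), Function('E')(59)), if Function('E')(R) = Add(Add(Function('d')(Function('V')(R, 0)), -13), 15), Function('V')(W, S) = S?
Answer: -2368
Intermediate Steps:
Function('d')(B) = Add(5, Mul(2, B)) (Function('d')(B) = Add(Add(5, B), B) = Add(5, Mul(2, B)))
Function('E')(R) = 7 (Function('E')(R) = Add(Add(Add(5, Mul(2, 0)), -13), 15) = Add(Add(Add(5, 0), -13), 15) = Add(Add(5, -13), 15) = Add(-8, 15) = 7)
Add(Add(Add(-1577, Mul(-1, 985)), Mul(-1, -187)), Function('E')(59)) = Add(Add(Add(-1577, Mul(-1, 985)), Mul(-1, -187)), 7) = Add(Add(Add(-1577, -985), 187), 7) = Add(Add(-2562, 187), 7) = Add(-2375, 7) = -2368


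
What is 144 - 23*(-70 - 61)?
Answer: 3157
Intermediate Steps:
144 - 23*(-70 - 61) = 144 - 23*(-131) = 144 + 3013 = 3157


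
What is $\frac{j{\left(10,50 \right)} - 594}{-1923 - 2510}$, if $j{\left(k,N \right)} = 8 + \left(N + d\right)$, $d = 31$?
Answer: $\frac{505}{4433} \approx 0.11392$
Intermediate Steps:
$j{\left(k,N \right)} = 39 + N$ ($j{\left(k,N \right)} = 8 + \left(N + 31\right) = 8 + \left(31 + N\right) = 39 + N$)
$\frac{j{\left(10,50 \right)} - 594}{-1923 - 2510} = \frac{\left(39 + 50\right) - 594}{-1923 - 2510} = \frac{89 - 594}{-4433} = \left(-505\right) \left(- \frac{1}{4433}\right) = \frac{505}{4433}$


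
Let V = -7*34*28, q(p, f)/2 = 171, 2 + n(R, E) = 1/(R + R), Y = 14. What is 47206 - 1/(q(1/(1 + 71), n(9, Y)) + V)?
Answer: 298436333/6322 ≈ 47206.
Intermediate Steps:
n(R, E) = -2 + 1/(2*R) (n(R, E) = -2 + 1/(R + R) = -2 + 1/(2*R))
q(p, f) = 342 (q(p, f) = 2*171 = 342)
V = -6664 (V = -238*28 = -6664)
47206 - 1/(q(1/(1 + 71), n(9, Y)) + V) = 47206 - 1/(342 - 6664) = 47206 - 1/(-6322) = 47206 - 1*(-1/6322) = 47206 + 1/6322 = 298436333/6322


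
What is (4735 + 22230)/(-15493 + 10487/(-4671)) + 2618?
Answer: 37872081941/14475658 ≈ 2616.3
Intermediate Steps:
(4735 + 22230)/(-15493 + 10487/(-4671)) + 2618 = 26965/(-15493 + 10487*(-1/4671)) + 2618 = 26965/(-15493 - 10487/4671) + 2618 = 26965/(-72378290/4671) + 2618 = 26965*(-4671/72378290) + 2618 = -25190703/14475658 + 2618 = 37872081941/14475658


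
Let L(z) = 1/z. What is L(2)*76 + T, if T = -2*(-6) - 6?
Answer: 44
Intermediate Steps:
T = 6 (T = 12 - 6 = 6)
L(2)*76 + T = 76/2 + 6 = (1/2)*76 + 6 = 38 + 6 = 44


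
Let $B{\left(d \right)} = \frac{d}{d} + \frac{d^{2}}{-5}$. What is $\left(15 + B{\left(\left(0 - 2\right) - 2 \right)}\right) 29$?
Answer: $\frac{1856}{5} \approx 371.2$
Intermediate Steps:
$B{\left(d \right)} = 1 - \frac{d^{2}}{5}$ ($B{\left(d \right)} = 1 + d^{2} \left(- \frac{1}{5}\right) = 1 - \frac{d^{2}}{5}$)
$\left(15 + B{\left(\left(0 - 2\right) - 2 \right)}\right) 29 = \left(15 + \left(1 - \frac{\left(\left(0 - 2\right) - 2\right)^{2}}{5}\right)\right) 29 = \left(15 + \left(1 - \frac{\left(-2 - 2\right)^{2}}{5}\right)\right) 29 = \left(15 + \left(1 - \frac{\left(-4\right)^{2}}{5}\right)\right) 29 = \left(15 + \left(1 - \frac{16}{5}\right)\right) 29 = \left(15 - \frac{11}{5}\right) 29 = \frac{64}{5} \cdot 29 = \frac{1856}{5}$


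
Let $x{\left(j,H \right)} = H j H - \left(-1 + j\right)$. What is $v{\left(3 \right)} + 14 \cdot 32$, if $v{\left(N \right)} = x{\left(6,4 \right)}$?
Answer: $539$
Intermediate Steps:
$x{\left(j,H \right)} = 1 - j + j H^{2}$ ($x{\left(j,H \right)} = j H^{2} - \left(-1 + j\right) = 1 - j + j H^{2}$)
$v{\left(N \right)} = 91$ ($v{\left(N \right)} = 1 - 6 + 6 \cdot 4^{2} = 1 - 6 + 6 \cdot 16 = 1 - 6 + 96 = 91$)
$v{\left(3 \right)} + 14 \cdot 32 = 91 + 14 \cdot 32 = 91 + 448 = 539$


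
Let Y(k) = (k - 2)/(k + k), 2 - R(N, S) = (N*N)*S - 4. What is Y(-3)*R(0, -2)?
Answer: 5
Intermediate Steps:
R(N, S) = 6 - S*N² (R(N, S) = 2 - ((N*N)*S - 4) = 2 - (N²*S - 4) = 2 - (S*N² - 4) = 2 - (-4 + S*N²) = 2 + (4 - S*N²) = 6 - S*N²)
Y(k) = (-2 + k)/(2*k) (Y(k) = (-2 + k)/((2*k)) = (-2 + k)*(1/(2*k)) = (-2 + k)/(2*k))
Y(-3)*R(0, -2) = ((½)*(-2 - 3)/(-3))*(6 - 1*(-2)*0²) = ((½)*(-⅓)*(-5))*(6 - 1*(-2)*0) = 5*(6 + 0)/6 = (⅚)*6 = 5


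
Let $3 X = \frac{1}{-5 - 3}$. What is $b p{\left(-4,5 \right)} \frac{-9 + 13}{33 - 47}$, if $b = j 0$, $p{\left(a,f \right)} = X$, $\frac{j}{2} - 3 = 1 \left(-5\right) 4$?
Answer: $0$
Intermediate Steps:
$j = -34$ ($j = 6 + 2 \cdot 1 \left(-5\right) 4 = 6 + 2 \left(\left(-5\right) 4\right) = 6 + 2 \left(-20\right) = 6 - 40 = -34$)
$X = - \frac{1}{24}$ ($X = \frac{1}{3 \left(-5 - 3\right)} = \frac{1}{3 \left(-8\right)} = \frac{1}{3} \left(- \frac{1}{8}\right) = - \frac{1}{24} \approx -0.041667$)
$p{\left(a,f \right)} = - \frac{1}{24}$
$b = 0$ ($b = \left(-34\right) 0 = 0$)
$b p{\left(-4,5 \right)} \frac{-9 + 13}{33 - 47} = 0 \left(- \frac{1}{24}\right) \frac{-9 + 13}{33 - 47} = 0 \frac{4}{-14} = 0 \cdot 4 \left(- \frac{1}{14}\right) = 0 \left(- \frac{2}{7}\right) = 0$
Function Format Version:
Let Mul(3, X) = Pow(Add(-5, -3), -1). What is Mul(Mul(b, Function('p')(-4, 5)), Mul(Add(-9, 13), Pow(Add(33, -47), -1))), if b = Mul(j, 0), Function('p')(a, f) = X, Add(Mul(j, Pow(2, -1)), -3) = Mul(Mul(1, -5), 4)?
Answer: 0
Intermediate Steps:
j = -34 (j = Add(6, Mul(2, Mul(Mul(1, -5), 4))) = Add(6, Mul(2, Mul(-5, 4))) = Add(6, Mul(2, -20)) = Add(6, -40) = -34)
X = Rational(-1, 24) (X = Mul(Rational(1, 3), Pow(Add(-5, -3), -1)) = Mul(Rational(1, 3), Pow(-8, -1)) = Mul(Rational(1, 3), Rational(-1, 8)) = Rational(-1, 24) ≈ -0.041667)
Function('p')(a, f) = Rational(-1, 24)
b = 0 (b = Mul(-34, 0) = 0)
Mul(Mul(b, Function('p')(-4, 5)), Mul(Add(-9, 13), Pow(Add(33, -47), -1))) = Mul(Mul(0, Rational(-1, 24)), Mul(Add(-9, 13), Pow(Add(33, -47), -1))) = Mul(0, Mul(4, Pow(-14, -1))) = Mul(0, Mul(4, Rational(-1, 14))) = Mul(0, Rational(-2, 7)) = 0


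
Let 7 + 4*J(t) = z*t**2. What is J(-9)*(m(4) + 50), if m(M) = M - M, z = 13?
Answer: 13075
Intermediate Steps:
J(t) = -7/4 + 13*t**2/4 (J(t) = -7/4 + (13*t**2)/4 = -7/4 + 13*t**2/4)
m(M) = 0
J(-9)*(m(4) + 50) = (-7/4 + (13/4)*(-9)**2)*(0 + 50) = (-7/4 + (13/4)*81)*50 = (-7/4 + 1053/4)*50 = (523/2)*50 = 13075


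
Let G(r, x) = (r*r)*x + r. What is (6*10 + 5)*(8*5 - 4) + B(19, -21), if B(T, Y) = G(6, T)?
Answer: 3030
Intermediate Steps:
G(r, x) = r + x*r² (G(r, x) = r²*x + r = x*r² + r = r + x*r²)
B(T, Y) = 6 + 36*T (B(T, Y) = 6*(1 + 6*T) = 6 + 36*T)
(6*10 + 5)*(8*5 - 4) + B(19, -21) = (6*10 + 5)*(8*5 - 4) + (6 + 36*19) = (60 + 5)*(40 - 4) + (6 + 684) = 65*36 + 690 = 2340 + 690 = 3030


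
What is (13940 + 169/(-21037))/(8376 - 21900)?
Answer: -293255611/284504388 ≈ -1.0308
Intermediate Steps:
(13940 + 169/(-21037))/(8376 - 21900) = (13940 + 169*(-1/21037))/(-13524) = (13940 - 169/21037)*(-1/13524) = (293255611/21037)*(-1/13524) = -293255611/284504388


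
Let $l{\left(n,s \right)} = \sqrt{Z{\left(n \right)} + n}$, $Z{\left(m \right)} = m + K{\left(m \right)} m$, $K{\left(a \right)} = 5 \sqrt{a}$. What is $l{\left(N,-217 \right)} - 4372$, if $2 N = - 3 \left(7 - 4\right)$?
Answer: $-4372 + \frac{3 \sqrt{-4 - 15 i \sqrt{2}}}{2} \approx -4367.6 - 5.3652 i$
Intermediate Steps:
$Z{\left(m \right)} = m + 5 m^{\frac{3}{2}}$ ($Z{\left(m \right)} = m + 5 \sqrt{m} m = m + 5 m^{\frac{3}{2}}$)
$N = - \frac{9}{2}$ ($N = \frac{\left(-3\right) \left(7 - 4\right)}{2} = \frac{\left(-3\right) 3}{2} = \frac{1}{2} \left(-9\right) = - \frac{9}{2} \approx -4.5$)
$l{\left(n,s \right)} = \sqrt{2 n + 5 n^{\frac{3}{2}}}$ ($l{\left(n,s \right)} = \sqrt{\left(n + 5 n^{\frac{3}{2}}\right) + n} = \sqrt{2 n + 5 n^{\frac{3}{2}}}$)
$l{\left(N,-217 \right)} - 4372 = \sqrt{- \frac{9 \left(2 + 5 \sqrt{- \frac{9}{2}}\right)}{2}} - 4372 = \sqrt{- \frac{9 \left(2 + 5 \frac{3 i \sqrt{2}}{2}\right)}{2}} - 4372 = \sqrt{- \frac{9 \left(2 + \frac{15 i \sqrt{2}}{2}\right)}{2}} - 4372 = \sqrt{-9 - \frac{135 i \sqrt{2}}{4}} - 4372 = -4372 + \sqrt{-9 - \frac{135 i \sqrt{2}}{4}}$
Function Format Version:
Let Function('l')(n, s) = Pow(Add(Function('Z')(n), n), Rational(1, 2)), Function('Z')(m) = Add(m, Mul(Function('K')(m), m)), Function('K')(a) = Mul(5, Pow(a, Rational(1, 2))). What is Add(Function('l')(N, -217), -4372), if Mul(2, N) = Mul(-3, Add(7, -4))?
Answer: Add(-4372, Mul(Rational(3, 2), Pow(Add(-4, Mul(-15, I, Pow(2, Rational(1, 2)))), Rational(1, 2)))) ≈ Add(-4367.6, Mul(-5.3652, I))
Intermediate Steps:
Function('Z')(m) = Add(m, Mul(5, Pow(m, Rational(3, 2)))) (Function('Z')(m) = Add(m, Mul(Mul(5, Pow(m, Rational(1, 2))), m)) = Add(m, Mul(5, Pow(m, Rational(3, 2)))))
N = Rational(-9, 2) (N = Mul(Rational(1, 2), Mul(-3, Add(7, -4))) = Mul(Rational(1, 2), Mul(-3, 3)) = Mul(Rational(1, 2), -9) = Rational(-9, 2) ≈ -4.5000)
Function('l')(n, s) = Pow(Add(Mul(2, n), Mul(5, Pow(n, Rational(3, 2)))), Rational(1, 2)) (Function('l')(n, s) = Pow(Add(Add(n, Mul(5, Pow(n, Rational(3, 2)))), n), Rational(1, 2)) = Pow(Add(Mul(2, n), Mul(5, Pow(n, Rational(3, 2)))), Rational(1, 2)))
Add(Function('l')(N, -217), -4372) = Add(Pow(Mul(Rational(-9, 2), Add(2, Mul(5, Pow(Rational(-9, 2), Rational(1, 2))))), Rational(1, 2)), -4372) = Add(Pow(Mul(Rational(-9, 2), Add(2, Mul(5, Mul(Rational(3, 2), I, Pow(2, Rational(1, 2)))))), Rational(1, 2)), -4372) = Add(Pow(Mul(Rational(-9, 2), Add(2, Mul(Rational(15, 2), I, Pow(2, Rational(1, 2))))), Rational(1, 2)), -4372) = Add(Pow(Add(-9, Mul(Rational(-135, 4), I, Pow(2, Rational(1, 2)))), Rational(1, 2)), -4372) = Add(-4372, Pow(Add(-9, Mul(Rational(-135, 4), I, Pow(2, Rational(1, 2)))), Rational(1, 2)))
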